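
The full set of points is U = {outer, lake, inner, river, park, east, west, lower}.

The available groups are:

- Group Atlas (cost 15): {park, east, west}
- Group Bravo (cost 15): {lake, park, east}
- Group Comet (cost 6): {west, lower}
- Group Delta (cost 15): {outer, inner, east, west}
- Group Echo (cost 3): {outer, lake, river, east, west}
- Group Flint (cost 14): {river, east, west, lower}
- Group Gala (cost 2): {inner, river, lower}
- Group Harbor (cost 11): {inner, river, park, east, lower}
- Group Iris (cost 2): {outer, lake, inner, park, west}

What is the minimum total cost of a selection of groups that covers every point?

Echo, Gala, Iris together cover every point (Echo ∪ Gala ∪ Iris = {outer, lake, inner, river, park, east, west, lower}); total cost 3 + 2 + 2 = 7.
No covering selection has total cost below 7.

7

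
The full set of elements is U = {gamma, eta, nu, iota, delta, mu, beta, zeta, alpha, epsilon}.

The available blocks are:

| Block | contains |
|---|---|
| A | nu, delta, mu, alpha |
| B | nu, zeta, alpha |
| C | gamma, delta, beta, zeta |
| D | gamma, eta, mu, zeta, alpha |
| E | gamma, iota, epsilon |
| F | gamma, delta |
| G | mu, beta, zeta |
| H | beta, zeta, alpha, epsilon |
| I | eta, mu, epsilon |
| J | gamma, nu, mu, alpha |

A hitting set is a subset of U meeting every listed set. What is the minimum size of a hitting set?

3

T = {gamma, mu, alpha} meets every block (each contains at least one member of T), and |T| = 3.
The blocks B, F, I are pairwise disjoint, so any hitting set needs a separate element for each — at least 3. Hence 3 is optimal.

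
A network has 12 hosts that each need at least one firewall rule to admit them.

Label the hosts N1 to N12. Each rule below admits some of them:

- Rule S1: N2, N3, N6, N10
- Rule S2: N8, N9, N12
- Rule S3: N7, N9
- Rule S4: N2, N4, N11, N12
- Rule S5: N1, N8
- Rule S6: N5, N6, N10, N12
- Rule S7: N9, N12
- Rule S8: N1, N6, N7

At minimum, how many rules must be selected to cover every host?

Take {S1, S3, S4, S5, S6}. Their union is {N1, N2, N3, N4, N5, N6, N7, N8, N9, N10, N11, N12}, which is all 12 hosts.
No 4 of the 8 rules cover everything (all 70 combinations miss at least one host), so 5 is optimal.

5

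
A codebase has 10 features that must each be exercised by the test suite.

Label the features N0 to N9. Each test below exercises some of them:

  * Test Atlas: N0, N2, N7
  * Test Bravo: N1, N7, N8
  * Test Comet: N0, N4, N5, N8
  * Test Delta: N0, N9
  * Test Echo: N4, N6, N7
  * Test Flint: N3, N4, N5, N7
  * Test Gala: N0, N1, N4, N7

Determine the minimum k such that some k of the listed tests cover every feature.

Atlas and Bravo and Delta and Echo and Flint together: Atlas ∪ Bravo ∪ Delta ∪ Echo ∪ Flint = {N0, N1, N2, N3, N4, N5, N6, N7, N8, N9} — every feature is covered.
No 4 of the 7 tests cover everything (all 35 combinations miss at least one feature), so 5 is optimal.

5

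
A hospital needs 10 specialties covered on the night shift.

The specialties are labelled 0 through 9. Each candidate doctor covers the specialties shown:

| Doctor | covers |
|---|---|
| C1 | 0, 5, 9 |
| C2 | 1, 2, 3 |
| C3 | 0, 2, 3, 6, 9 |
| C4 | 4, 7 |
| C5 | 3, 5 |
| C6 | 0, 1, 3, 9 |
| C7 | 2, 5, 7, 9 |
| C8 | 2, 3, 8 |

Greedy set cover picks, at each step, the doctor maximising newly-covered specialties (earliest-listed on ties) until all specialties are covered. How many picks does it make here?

Greedy: pick C3 (covers 5 new) → pick C4 (covers 2 new) → pick C1 (covers 1 new) → pick C2 (covers 1 new) → pick C8 (covers 1 new). Total picks: 5.

5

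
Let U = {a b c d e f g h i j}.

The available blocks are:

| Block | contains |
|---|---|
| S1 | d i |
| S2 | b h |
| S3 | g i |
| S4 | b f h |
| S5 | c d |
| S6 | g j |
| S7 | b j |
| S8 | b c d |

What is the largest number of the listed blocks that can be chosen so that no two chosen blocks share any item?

3

S1, S2, S6 are pairwise disjoint (S1={d,i}; S2={b,h}; S6={g,j}).
Every remaining block overlaps one of these, and no 4 of the listed blocks are pairwise disjoint, so 3 is the maximum.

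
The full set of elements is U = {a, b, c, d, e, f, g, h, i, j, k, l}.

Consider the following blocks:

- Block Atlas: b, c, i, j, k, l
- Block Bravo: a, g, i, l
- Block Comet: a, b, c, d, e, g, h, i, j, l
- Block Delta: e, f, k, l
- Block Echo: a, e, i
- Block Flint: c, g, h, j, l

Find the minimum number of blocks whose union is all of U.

2

Comet and Delta cover everything between them: the union {a, b, c, d, e, f, g, h, i, j, k, l} is all of U.
No single block has all 12 elements (the largest, Comet, has 10), so 2 is optimal.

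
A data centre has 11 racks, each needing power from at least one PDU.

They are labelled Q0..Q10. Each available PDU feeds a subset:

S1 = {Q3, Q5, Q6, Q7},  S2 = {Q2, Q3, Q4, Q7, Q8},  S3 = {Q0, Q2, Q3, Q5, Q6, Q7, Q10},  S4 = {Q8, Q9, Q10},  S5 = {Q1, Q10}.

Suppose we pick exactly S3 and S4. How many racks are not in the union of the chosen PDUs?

2

Union of S3, S4 = {Q0, Q2, Q3, Q5, Q6, Q7, Q8, Q9, Q10}.
Not covered: Q1, Q4 — 2 racks.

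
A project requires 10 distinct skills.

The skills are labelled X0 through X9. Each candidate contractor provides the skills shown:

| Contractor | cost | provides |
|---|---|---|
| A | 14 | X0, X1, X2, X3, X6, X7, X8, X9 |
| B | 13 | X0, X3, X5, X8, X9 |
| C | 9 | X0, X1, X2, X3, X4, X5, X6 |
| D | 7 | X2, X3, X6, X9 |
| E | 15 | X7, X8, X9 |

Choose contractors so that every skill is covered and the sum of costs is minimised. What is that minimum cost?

A, C together cover every skill (A ∪ C = {X0, X1, X2, X3, X4, X5, X6, X7, X8, X9}); total cost 14 + 9 = 23.
No covering selection has total cost below 23.

23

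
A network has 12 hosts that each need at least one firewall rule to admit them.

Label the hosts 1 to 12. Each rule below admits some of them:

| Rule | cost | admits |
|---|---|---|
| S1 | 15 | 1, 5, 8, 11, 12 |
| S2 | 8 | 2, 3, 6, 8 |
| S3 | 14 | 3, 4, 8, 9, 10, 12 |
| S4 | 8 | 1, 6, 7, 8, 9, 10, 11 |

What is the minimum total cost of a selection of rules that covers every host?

45

S1, S2, S3, S4 together cover every host (S1 ∪ S2 ∪ S3 ∪ S4 = {1, 2, 3, 4, 5, 6, 7, 8, 9, 10, 11, 12}); total cost 15 + 8 + 14 + 8 = 45.
No covering selection has total cost below 45.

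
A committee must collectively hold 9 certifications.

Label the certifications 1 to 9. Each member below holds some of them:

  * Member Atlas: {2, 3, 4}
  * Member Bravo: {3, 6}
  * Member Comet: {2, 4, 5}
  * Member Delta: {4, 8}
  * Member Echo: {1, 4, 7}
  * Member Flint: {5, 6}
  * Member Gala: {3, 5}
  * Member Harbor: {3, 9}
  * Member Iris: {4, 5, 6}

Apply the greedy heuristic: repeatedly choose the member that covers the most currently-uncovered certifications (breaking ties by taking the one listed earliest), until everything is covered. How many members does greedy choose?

Greedy: pick Atlas (covers 3 new) → pick Echo (covers 2 new) → pick Flint (covers 2 new) → pick Delta (covers 1 new) → pick Harbor (covers 1 new). Total picks: 5.

5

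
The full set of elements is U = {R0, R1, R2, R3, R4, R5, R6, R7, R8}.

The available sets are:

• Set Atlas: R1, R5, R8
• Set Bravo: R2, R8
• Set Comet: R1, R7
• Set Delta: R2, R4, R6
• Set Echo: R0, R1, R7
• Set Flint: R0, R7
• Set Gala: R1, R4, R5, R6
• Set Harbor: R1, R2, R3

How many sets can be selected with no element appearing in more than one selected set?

Atlas, Delta, Flint are pairwise disjoint (Atlas={R1,R5,R8}; Delta={R2,R4,R6}; Flint={R0,R7}).
Every remaining set overlaps one of these, and no 4 of the listed sets are pairwise disjoint, so 3 is the maximum.

3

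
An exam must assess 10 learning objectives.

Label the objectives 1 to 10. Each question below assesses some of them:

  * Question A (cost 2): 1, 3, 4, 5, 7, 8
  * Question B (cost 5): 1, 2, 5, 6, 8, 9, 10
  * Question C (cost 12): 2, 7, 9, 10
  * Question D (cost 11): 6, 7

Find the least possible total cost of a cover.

7

A, B together cover every objective (A ∪ B = {1, 2, 3, 4, 5, 6, 7, 8, 9, 10}); total cost 2 + 5 = 7.
No covering selection has total cost below 7.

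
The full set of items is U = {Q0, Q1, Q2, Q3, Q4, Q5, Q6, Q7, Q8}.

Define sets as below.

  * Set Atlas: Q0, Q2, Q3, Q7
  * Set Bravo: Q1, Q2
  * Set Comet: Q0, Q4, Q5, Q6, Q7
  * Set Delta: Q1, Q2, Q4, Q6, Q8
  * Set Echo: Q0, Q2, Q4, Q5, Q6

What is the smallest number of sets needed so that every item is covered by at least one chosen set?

Atlas, Comet, and Delta cover everything between them: the union {Q0, Q1, Q2, Q3, Q4, Q5, Q6, Q7, Q8} is all of U.
Only Atlas contains Q3, so Atlas is forced; the remaining 5 items need at least 2 more sets (each remaining set adds at most 4) — so at least 3 sets are needed, and 3 is optimal.

3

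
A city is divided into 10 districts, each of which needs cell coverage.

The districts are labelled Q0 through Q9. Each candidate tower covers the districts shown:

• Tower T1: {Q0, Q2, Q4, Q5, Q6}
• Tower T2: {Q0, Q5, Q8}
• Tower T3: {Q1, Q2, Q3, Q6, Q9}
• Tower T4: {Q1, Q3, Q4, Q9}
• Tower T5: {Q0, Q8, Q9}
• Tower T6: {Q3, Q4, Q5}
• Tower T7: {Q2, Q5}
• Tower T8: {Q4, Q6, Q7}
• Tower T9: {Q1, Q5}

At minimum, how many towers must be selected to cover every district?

3

T2 and T3 and T8 together: T2 ∪ T3 ∪ T8 = {Q0, Q1, Q2, Q3, Q4, Q5, Q6, Q7, Q8, Q9} — every district is covered.
Only T8 contains Q7, so T8 is forced; the remaining 7 districts need at least 2 more towers (each remaining tower adds at most 4) — so at least 3 towers are needed, and 3 is optimal.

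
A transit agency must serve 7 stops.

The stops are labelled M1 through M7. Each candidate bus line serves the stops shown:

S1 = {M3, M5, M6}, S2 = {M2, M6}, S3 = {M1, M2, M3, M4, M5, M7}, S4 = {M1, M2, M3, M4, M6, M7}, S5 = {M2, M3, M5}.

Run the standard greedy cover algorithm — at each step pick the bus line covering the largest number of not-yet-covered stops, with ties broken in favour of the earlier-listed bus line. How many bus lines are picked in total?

2

Greedy: pick S3 (covers 6 new) → pick S1 (covers 1 new). Total picks: 2.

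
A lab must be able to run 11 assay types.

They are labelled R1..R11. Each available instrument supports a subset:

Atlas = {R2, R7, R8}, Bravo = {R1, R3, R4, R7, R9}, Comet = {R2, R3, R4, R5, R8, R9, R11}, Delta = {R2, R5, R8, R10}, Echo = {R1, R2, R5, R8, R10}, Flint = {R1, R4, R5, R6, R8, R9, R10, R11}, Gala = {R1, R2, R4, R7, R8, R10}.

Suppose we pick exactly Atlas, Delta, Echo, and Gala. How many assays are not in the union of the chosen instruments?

4

Union of Atlas, Delta, Echo, Gala = {R1, R2, R4, R5, R7, R8, R10}.
Not covered: R3, R6, R9, R11 — 4 assays.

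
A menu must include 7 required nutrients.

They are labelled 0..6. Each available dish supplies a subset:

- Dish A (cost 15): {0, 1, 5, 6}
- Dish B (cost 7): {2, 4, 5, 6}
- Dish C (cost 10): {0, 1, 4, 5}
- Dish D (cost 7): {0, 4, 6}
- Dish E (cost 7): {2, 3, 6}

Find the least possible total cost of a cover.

C, E together cover every nutrient (C ∪ E = {0, 1, 2, 3, 4, 5, 6}); total cost 10 + 7 = 17.
The greedy pick B, C, E costs 24; no covering selection beats 17.

17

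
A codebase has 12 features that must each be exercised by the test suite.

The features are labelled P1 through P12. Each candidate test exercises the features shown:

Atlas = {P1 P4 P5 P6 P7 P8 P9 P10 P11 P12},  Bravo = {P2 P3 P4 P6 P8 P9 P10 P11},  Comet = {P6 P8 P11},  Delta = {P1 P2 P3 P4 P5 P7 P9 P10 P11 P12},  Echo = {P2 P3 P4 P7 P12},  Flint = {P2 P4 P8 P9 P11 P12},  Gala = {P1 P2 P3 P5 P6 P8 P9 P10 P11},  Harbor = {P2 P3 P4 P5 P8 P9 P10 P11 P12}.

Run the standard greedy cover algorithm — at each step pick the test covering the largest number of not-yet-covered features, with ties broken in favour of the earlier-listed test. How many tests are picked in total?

2

Greedy: pick Atlas (covers 10 new) → pick Bravo (covers 2 new). Total picks: 2.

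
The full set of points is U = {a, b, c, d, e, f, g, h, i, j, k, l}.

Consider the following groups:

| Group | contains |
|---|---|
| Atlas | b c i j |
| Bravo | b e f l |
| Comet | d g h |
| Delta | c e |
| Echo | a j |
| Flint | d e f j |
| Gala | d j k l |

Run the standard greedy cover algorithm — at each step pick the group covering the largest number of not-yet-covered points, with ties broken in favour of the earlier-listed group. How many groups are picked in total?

5

Greedy: pick Atlas (covers 4 new) → pick Bravo (covers 3 new) → pick Comet (covers 3 new) → pick Echo (covers 1 new) → pick Gala (covers 1 new). Total picks: 5.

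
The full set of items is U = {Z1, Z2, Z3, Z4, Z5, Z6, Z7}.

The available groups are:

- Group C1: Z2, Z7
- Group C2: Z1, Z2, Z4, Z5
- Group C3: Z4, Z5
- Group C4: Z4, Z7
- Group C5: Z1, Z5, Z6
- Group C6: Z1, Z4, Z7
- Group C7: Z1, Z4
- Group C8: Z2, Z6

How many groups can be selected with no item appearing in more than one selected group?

C6, C8 are pairwise disjoint (C6={Z1,Z4,Z7}; C8={Z2,Z6}).
Every remaining group overlaps one of these, and no 3 of the listed groups are pairwise disjoint, so 2 is the maximum.

2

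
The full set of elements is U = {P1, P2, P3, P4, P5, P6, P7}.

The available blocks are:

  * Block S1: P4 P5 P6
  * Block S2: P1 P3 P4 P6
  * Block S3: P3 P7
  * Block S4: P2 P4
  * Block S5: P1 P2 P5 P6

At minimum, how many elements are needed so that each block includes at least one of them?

3

The 3 elements {P2, P6, P7} hit every block.
No choice of 2 elements meets every block, so 3 is the minimum.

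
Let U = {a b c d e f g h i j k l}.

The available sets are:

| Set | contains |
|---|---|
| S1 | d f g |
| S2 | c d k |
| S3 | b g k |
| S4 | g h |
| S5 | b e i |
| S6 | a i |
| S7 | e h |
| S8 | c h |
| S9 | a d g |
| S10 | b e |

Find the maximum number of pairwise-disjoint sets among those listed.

4

S2, S4, S6, S10 are pairwise disjoint (S2={c,d,k}; S4={g,h}; S6={a,i}; S10={b,e}).
Every remaining set overlaps one of these, and no 5 of the listed sets are pairwise disjoint, so 4 is the maximum.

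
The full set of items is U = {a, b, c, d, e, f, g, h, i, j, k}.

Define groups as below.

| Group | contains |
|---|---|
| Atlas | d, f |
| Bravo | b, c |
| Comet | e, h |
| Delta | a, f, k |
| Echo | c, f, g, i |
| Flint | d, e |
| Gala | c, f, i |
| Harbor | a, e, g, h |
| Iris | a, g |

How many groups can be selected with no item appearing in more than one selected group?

4

Atlas, Bravo, Comet, Iris are pairwise disjoint (Atlas={d,f}; Bravo={b,c}; Comet={e,h}; Iris={a,g}).
Every remaining group overlaps one of these, and no 5 of the listed groups are pairwise disjoint, so 4 is the maximum.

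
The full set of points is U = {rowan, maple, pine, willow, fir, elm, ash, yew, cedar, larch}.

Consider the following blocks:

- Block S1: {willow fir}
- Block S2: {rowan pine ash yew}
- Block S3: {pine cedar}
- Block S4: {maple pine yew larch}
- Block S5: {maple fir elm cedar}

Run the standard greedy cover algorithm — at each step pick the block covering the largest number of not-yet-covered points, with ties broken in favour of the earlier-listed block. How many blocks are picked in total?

Greedy: pick S2 (covers 4 new) → pick S5 (covers 4 new) → pick S1 (covers 1 new) → pick S4 (covers 1 new). Total picks: 4.

4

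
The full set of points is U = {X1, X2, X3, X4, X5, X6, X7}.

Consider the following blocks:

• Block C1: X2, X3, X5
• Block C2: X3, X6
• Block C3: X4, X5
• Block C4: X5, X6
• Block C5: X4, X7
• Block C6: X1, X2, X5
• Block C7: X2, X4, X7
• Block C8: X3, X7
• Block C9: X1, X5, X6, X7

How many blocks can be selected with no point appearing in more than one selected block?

C2, C5, C6 are pairwise disjoint (C2={X3,X6}; C5={X4,X7}; C6={X1,X2,X5}).
Every remaining block overlaps one of these, and no 4 of the listed blocks are pairwise disjoint, so 3 is the maximum.

3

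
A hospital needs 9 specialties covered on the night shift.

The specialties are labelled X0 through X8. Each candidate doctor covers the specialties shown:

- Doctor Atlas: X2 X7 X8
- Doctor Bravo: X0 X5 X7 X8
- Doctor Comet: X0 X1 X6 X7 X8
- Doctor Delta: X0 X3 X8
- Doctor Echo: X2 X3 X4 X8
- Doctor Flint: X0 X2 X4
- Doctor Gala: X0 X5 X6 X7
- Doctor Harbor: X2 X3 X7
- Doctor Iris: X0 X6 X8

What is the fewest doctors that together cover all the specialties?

3

Take {Bravo, Comet, Echo}. Their union is {X0, X1, X2, X3, X4, X5, X6, X7, X8}, which is all 9 specialties.
Only Comet contains X1, so Comet is forced; the remaining 4 specialties need at least 2 more doctors (each remaining doctor adds at most 3) — so at least 3 doctors are needed, and 3 is optimal.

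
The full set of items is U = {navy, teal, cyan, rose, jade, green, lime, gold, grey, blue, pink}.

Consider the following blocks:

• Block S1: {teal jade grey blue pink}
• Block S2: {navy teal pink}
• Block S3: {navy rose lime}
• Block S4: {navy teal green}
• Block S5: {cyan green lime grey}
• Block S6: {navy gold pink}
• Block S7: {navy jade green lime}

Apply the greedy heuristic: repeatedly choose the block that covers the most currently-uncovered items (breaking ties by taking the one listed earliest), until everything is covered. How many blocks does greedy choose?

Greedy: pick S1 (covers 5 new) → pick S3 (covers 3 new) → pick S5 (covers 2 new) → pick S6 (covers 1 new). Total picks: 4.

4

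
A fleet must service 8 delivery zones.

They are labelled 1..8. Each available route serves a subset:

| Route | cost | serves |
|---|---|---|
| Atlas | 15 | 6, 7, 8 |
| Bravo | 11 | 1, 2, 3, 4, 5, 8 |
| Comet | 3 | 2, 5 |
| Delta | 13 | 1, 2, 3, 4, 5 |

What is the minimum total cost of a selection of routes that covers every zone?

26

Atlas, Bravo together cover every zone (Atlas ∪ Bravo = {1, 2, 3, 4, 5, 6, 7, 8}); total cost 15 + 11 = 26.
The greedy pick Comet, Bravo, Atlas costs 29; no covering selection beats 26.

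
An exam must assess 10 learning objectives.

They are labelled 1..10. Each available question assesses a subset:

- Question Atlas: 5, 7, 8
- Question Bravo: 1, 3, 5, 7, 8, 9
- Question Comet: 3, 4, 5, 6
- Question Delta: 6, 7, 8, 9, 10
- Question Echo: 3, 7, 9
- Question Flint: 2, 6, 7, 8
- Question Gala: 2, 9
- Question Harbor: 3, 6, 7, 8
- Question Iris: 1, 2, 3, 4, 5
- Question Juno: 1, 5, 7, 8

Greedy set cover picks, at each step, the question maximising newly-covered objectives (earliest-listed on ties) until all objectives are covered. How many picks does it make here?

Greedy: pick Bravo (covers 6 new) → pick Comet (covers 2 new) → pick Delta (covers 1 new) → pick Flint (covers 1 new). Total picks: 4.
(The true minimum cover uses only 2 questions, so greedy is not optimal here.)

4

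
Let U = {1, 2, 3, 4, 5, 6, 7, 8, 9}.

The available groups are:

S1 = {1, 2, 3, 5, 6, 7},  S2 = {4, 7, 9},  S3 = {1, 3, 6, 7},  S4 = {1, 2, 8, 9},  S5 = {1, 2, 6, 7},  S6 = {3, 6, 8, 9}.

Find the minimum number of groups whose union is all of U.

3

Take {S1, S2, S4}. Their union is {1, 2, 3, 4, 5, 6, 7, 8, 9}, which is all 9 items.
Only S2 contains 4, so S2 is forced; the remaining 6 items need at least 2 more groups (each remaining group adds at most 5) — so at least 3 groups are needed, and 3 is optimal.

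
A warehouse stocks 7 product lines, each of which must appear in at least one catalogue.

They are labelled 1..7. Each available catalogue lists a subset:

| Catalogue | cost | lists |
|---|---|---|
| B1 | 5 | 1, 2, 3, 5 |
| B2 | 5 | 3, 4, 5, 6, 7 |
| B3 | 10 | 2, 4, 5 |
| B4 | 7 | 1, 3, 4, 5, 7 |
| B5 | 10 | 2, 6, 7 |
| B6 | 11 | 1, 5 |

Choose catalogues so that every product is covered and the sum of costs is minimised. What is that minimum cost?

10

B1, B2 together cover every product (B1 ∪ B2 = {1, 2, 3, 4, 5, 6, 7}); total cost 5 + 5 = 10.
No covering selection has total cost below 10.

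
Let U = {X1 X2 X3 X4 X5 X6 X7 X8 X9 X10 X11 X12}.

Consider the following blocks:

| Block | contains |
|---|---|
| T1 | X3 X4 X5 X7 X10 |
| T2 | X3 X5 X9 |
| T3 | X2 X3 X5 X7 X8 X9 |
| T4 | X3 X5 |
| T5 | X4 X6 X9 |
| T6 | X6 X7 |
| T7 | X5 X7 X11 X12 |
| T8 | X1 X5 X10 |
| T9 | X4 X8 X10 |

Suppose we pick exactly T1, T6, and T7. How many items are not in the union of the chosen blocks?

4

Union of T1, T6, T7 = {X3, X4, X5, X6, X7, X10, X11, X12}.
Not covered: X1, X2, X8, X9 — 4 items.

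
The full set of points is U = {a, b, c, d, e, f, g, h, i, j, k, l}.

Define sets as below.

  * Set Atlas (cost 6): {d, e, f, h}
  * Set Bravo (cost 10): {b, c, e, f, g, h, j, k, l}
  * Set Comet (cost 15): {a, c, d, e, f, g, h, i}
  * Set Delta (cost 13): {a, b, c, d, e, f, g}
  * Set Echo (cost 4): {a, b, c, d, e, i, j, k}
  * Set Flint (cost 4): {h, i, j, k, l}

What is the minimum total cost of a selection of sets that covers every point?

14

Bravo, Echo together cover every point (Bravo ∪ Echo = {a, b, c, d, e, f, g, h, i, j, k, l}); total cost 10 + 4 = 14.
The greedy pick Echo, Flint, Bravo costs 18; no covering selection beats 14.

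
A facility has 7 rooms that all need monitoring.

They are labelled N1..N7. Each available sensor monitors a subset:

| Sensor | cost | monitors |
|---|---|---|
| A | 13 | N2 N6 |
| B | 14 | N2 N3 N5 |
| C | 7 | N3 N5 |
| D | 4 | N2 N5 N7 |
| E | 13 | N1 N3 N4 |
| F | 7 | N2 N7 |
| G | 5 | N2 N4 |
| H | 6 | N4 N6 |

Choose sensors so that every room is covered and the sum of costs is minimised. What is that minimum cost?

23

D, E, H together cover every room (D ∪ E ∪ H = {N1, N2, N3, N4, N5, N6, N7}); total cost 4 + 13 + 6 = 23.
No covering selection has total cost below 23.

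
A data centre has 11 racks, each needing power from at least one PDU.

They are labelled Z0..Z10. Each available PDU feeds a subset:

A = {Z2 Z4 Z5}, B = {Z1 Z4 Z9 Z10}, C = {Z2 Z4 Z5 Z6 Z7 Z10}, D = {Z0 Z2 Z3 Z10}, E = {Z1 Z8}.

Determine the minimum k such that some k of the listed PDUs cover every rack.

Take {B, C, D, E}. Their union is {Z0, Z1, Z2, Z3, Z4, Z5, Z6, Z7, Z8, Z9, Z10}, which is all 11 racks.
Only C contains Z6, so C is forced; the remaining 5 racks need at least 3 more PDUs (each remaining PDU adds at most 2) — so at least 4 PDUs are needed, and 4 is optimal.

4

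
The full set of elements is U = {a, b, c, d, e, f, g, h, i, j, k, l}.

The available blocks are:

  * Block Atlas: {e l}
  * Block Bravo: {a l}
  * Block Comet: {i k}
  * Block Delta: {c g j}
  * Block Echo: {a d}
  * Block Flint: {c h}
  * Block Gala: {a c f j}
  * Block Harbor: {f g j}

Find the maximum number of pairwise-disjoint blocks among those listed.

Atlas, Comet, Echo, Flint, Harbor are pairwise disjoint (Atlas={e,l}; Comet={i,k}; Echo={a,d}; Flint={c,h}; Harbor={f,g,j}).
Every remaining block overlaps one of these, and no 6 of the listed blocks are pairwise disjoint, so 5 is the maximum.

5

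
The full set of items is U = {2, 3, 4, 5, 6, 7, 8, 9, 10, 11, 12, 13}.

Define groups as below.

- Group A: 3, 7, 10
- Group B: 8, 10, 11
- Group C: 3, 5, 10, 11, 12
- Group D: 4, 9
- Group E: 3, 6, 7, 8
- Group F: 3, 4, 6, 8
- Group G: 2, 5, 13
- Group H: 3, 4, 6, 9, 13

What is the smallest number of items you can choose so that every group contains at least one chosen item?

4

The 4 items {2, 3, 4, 8} hit every group.
No choice of 3 items meets every group, so 4 is the minimum.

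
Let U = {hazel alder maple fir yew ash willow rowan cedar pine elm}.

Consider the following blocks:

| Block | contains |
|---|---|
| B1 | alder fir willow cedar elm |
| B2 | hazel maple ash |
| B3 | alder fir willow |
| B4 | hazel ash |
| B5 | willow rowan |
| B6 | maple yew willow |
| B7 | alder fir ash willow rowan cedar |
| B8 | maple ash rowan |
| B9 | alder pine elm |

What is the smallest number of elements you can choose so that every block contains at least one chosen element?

3

Take H = {ash, willow, pine}. Each listed block contains at least one of these, so H is a hitting set of size 3.
The blocks B4, B6, B9 are pairwise disjoint, so any hitting set needs a separate element for each — at least 3. Hence 3 is optimal.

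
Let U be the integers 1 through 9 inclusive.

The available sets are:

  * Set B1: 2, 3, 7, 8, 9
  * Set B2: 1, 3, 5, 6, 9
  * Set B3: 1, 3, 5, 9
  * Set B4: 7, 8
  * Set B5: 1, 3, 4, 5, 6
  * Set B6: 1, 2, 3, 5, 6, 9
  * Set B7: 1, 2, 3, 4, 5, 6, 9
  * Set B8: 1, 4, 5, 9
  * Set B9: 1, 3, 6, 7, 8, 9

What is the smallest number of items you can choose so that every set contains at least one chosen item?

2

H = {5, 8} meets every set (each contains at least one member of H), and |H| = 2.
The sets B4, B5 are pairwise disjoint, so any hitting set needs a separate item for each — at least 2. Hence 2 is optimal.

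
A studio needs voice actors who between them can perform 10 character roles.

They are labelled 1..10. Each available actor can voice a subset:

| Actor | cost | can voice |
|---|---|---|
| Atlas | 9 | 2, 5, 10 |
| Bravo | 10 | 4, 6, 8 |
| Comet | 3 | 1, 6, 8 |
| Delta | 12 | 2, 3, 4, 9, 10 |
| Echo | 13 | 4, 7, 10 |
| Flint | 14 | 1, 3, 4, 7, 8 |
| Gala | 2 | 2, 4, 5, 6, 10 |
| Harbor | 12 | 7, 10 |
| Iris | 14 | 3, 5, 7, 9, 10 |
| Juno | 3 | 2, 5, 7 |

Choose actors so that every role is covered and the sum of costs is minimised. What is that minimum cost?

Comet, Delta, Juno together cover every role (Comet ∪ Delta ∪ Juno = {1, 2, 3, 4, 5, 6, 7, 8, 9, 10}); total cost 3 + 12 + 3 = 18.
The greedy pick Gala, Comet, Juno, Delta costs 20; no covering selection beats 18.

18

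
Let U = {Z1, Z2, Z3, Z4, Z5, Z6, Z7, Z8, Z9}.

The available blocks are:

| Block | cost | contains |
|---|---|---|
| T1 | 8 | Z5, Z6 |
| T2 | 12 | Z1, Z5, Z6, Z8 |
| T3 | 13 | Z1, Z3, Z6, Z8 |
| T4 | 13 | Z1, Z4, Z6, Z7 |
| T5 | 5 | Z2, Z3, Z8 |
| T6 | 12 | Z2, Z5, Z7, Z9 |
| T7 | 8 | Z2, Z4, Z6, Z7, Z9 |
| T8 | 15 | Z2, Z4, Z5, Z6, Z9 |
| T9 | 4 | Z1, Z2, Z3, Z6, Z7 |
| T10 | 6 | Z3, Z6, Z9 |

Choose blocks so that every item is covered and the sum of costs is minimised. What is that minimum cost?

24

T5, T8, T9 together cover every item (T5 ∪ T8 ∪ T9 = {Z1, Z2, Z3, Z4, Z5, Z6, Z7, Z8, Z9}); total cost 5 + 15 + 4 = 24.
The greedy pick T9, T7, T5, T1 costs 25; no covering selection beats 24.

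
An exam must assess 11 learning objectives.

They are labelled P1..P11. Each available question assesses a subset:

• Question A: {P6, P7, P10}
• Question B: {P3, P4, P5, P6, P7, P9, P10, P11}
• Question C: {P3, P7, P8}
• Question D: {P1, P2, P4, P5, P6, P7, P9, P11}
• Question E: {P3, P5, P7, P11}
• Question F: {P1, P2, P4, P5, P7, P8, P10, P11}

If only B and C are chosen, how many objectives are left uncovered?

2

Union of B, C = {P3, P4, P5, P6, P7, P8, P9, P10, P11}.
Not covered: P1, P2 — 2 objectives.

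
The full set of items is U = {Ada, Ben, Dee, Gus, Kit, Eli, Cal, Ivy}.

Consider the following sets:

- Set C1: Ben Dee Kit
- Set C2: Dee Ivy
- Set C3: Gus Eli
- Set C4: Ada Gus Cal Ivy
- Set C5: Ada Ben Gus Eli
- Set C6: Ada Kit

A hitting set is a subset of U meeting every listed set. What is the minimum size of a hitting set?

3

Take H = {Ada, Dee, Eli}. Each listed set contains at least one of these, so H is a hitting set of size 3.
The sets C2, C3, C6 are pairwise disjoint, so any hitting set needs a separate item for each — at least 3. Hence 3 is optimal.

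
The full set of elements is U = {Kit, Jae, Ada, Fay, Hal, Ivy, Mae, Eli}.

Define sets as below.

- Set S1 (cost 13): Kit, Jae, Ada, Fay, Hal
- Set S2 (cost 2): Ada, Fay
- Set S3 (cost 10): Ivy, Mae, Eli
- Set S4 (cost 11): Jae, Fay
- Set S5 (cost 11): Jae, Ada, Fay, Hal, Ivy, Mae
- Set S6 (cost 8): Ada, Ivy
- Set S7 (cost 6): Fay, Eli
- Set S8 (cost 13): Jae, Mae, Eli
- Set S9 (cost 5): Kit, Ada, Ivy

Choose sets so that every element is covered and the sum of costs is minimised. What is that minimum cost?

S5, S7, S9 together cover every element (S5 ∪ S7 ∪ S9 = {Kit, Jae, Ada, Fay, Hal, Ivy, Mae, Eli}); total cost 11 + 6 + 5 = 22.
The greedy pick S2, S9, S5, S7 costs 24; no covering selection beats 22.

22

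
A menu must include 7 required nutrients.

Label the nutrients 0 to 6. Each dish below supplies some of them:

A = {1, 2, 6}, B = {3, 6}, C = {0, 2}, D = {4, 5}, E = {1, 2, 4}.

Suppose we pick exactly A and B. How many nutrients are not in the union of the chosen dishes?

Union of A, B = {1, 2, 3, 6}.
Not covered: 0, 4, 5 — 3 nutrients.

3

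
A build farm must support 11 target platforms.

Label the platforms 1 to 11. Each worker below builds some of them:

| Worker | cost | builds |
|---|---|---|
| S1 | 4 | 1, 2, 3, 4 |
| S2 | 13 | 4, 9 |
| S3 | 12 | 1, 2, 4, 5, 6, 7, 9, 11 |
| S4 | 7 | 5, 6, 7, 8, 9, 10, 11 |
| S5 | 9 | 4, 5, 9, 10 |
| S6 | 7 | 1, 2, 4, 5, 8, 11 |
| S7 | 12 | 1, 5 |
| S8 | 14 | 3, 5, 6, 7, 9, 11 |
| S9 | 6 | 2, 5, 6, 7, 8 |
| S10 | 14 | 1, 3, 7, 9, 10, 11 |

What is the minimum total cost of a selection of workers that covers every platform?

11

S1, S4 together cover every platform (S1 ∪ S4 = {1, 2, 3, 4, 5, 6, 7, 8, 9, 10, 11}); total cost 4 + 7 = 11.
No covering selection has total cost below 11.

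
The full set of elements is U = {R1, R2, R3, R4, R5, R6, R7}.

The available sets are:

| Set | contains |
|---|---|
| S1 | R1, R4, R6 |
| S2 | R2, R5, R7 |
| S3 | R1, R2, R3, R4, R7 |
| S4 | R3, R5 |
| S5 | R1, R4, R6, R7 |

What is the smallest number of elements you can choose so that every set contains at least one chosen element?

2

H = {R4, R5} meets every set (each contains at least one member of H), and |H| = 2.
The sets S4, S5 are pairwise disjoint, so any hitting set needs a separate element for each — at least 2. Hence 2 is optimal.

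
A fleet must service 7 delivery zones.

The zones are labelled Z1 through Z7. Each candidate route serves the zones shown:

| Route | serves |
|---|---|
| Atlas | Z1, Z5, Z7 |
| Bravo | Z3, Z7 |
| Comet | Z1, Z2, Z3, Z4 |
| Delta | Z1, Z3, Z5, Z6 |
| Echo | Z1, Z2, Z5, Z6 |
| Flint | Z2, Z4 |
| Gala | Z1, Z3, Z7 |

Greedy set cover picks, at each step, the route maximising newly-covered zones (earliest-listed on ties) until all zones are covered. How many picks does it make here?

3

Greedy: pick Comet (covers 4 new) → pick Atlas (covers 2 new) → pick Delta (covers 1 new). Total picks: 3.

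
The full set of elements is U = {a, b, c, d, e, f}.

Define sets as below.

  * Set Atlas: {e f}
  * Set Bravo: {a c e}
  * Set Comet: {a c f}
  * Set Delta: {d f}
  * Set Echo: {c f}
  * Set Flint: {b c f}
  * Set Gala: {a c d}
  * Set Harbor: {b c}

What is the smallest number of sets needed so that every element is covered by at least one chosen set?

Take {Bravo, Delta, Flint}. Their union is {a, b, c, d, e, f}, which is all 6 elements.
No 2 of the 8 sets cover everything (all 28 combinations miss at least one element), so 3 is optimal.

3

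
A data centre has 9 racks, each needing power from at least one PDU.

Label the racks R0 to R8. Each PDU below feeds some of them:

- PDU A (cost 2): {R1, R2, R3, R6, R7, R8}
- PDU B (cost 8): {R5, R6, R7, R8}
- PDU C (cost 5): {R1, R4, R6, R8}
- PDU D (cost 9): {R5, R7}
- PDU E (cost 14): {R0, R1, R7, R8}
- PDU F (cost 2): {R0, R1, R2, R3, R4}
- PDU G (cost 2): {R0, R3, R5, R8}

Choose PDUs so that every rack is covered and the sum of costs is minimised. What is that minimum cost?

A, F, G together cover every rack (A ∪ F ∪ G = {R0, R1, R2, R3, R4, R5, R6, R7, R8}); total cost 2 + 2 + 2 = 6.
No covering selection has total cost below 6.

6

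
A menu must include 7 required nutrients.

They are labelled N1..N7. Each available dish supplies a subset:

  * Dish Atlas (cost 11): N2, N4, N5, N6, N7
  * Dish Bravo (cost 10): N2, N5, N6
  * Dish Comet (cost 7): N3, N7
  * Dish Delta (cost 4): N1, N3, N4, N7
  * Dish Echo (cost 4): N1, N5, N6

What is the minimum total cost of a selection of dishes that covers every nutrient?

14

Bravo, Delta together cover every nutrient (Bravo ∪ Delta = {N1, N2, N3, N4, N5, N6, N7}); total cost 10 + 4 = 14.
The greedy pick Delta, Echo, Bravo costs 18; no covering selection beats 14.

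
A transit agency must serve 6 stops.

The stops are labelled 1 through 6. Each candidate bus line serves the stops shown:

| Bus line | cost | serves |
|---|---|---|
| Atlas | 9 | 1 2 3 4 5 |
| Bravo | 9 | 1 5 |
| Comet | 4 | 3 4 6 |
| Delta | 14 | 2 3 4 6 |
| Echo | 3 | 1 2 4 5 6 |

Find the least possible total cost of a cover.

Comet, Echo together cover every stop (Comet ∪ Echo = {1, 2, 3, 4, 5, 6}); total cost 4 + 3 = 7.
No covering selection has total cost below 7.

7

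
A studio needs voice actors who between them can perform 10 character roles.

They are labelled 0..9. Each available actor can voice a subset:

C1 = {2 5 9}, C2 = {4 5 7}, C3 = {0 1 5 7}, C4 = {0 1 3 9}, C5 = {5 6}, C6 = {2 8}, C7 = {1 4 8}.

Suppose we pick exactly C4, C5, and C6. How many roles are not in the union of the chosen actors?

Union of C4, C5, C6 = {0, 1, 2, 3, 5, 6, 8, 9}.
Not covered: 4, 7 — 2 roles.

2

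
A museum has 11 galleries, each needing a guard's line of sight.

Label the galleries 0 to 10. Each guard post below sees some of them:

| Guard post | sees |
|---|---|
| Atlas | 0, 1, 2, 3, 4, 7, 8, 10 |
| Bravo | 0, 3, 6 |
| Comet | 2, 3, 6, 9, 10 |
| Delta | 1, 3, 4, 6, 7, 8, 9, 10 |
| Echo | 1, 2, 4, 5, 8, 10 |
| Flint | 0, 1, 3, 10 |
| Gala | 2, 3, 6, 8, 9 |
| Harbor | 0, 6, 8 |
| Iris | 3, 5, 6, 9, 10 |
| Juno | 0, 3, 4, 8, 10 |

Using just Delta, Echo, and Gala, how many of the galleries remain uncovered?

Union of Delta, Echo, Gala = {1, 2, 3, 4, 5, 6, 7, 8, 9, 10}.
Not covered: 0 — 1 gallery.

1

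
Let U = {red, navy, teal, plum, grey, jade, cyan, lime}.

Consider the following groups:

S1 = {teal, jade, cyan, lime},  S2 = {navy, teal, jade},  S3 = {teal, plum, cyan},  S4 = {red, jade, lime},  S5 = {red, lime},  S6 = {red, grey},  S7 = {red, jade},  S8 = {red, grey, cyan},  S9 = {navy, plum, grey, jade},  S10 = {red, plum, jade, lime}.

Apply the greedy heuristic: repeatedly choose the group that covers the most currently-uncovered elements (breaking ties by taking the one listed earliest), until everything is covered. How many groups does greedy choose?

Greedy: pick S1 (covers 4 new) → pick S9 (covers 3 new) → pick S4 (covers 1 new). Total picks: 3.

3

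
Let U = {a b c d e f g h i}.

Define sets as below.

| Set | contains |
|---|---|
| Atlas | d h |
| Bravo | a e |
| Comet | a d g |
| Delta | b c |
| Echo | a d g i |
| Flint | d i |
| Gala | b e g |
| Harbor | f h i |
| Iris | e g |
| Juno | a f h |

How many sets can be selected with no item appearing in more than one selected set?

4

Delta, Flint, Iris, Juno are pairwise disjoint (Delta={b,c}; Flint={d,i}; Iris={e,g}; Juno={a,f,h}).
Every remaining set overlaps one of these, and no 5 of the listed sets are pairwise disjoint, so 4 is the maximum.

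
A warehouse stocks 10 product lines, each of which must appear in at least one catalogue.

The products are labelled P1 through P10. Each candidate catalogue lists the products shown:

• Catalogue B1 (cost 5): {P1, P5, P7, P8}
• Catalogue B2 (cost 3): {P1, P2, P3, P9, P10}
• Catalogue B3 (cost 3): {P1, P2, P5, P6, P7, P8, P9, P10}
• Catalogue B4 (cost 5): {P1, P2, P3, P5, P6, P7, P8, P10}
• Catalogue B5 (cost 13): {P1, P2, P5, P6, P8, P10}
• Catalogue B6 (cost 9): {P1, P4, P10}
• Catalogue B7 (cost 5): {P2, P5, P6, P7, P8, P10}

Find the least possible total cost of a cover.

B2, B3, B6 together cover every product (B2 ∪ B3 ∪ B6 = {P1, P2, P3, P4, P5, P6, P7, P8, P9, P10}); total cost 3 + 3 + 9 = 15.
No covering selection has total cost below 15.

15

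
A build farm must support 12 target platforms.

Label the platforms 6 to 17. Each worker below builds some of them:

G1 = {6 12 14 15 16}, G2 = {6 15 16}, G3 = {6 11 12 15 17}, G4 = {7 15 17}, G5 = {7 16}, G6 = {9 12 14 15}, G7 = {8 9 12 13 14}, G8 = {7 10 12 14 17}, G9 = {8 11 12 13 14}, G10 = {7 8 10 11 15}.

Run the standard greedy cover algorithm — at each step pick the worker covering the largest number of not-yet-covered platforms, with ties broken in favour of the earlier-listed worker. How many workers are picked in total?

Greedy: pick G1 (covers 5 new) → pick G10 (covers 4 new) → pick G7 (covers 2 new) → pick G3 (covers 1 new). Total picks: 4.

4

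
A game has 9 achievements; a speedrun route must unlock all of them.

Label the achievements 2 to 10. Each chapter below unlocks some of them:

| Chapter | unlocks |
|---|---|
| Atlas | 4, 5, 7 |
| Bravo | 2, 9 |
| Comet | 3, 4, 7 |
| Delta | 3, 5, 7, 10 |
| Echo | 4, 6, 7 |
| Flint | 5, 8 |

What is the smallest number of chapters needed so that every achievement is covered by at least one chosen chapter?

Take {Bravo, Delta, Echo, Flint}. Their union is {2, 3, 4, 5, 6, 7, 8, 9, 10}, which is all 9 achievements.
Only Flint contains 8, so Flint is forced; the remaining 7 achievements need at least 3 more chapters (each remaining chapter adds at most 3) — so at least 4 chapters are needed, and 4 is optimal.

4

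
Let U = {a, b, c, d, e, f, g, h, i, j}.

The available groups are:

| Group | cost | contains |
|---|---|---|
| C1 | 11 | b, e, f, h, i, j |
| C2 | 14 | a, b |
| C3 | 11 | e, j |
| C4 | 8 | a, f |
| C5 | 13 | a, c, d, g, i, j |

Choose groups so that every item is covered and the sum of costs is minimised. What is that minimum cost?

C1, C5 together cover every item (C1 ∪ C5 = {a, b, c, d, e, f, g, h, i, j}); total cost 11 + 13 = 24.
No covering selection has total cost below 24.

24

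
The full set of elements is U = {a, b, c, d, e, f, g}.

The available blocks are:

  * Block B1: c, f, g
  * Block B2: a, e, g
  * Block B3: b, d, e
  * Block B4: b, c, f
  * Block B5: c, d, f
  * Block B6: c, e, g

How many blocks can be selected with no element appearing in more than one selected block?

2

B2, B4 are pairwise disjoint (B2={a,e,g}; B4={b,c,f}).
Every remaining block overlaps one of these, and no 3 of the listed blocks are pairwise disjoint, so 2 is the maximum.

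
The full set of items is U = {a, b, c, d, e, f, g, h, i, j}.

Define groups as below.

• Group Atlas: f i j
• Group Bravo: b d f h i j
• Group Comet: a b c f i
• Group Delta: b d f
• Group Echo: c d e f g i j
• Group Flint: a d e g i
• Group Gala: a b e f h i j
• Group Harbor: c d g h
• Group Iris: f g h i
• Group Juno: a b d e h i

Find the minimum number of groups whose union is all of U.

2

Take {Gala, Harbor}. Their union is {a, b, c, d, e, f, g, h, i, j}, which is all 10 items.
No single group has all 10 items (the largest, Echo, has 7), so 2 is optimal.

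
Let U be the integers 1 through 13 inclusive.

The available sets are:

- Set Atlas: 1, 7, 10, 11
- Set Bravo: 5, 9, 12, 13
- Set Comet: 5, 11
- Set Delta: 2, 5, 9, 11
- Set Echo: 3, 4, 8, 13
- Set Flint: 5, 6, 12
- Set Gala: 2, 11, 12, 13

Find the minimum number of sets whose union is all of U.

Take {Atlas, Delta, Echo, Flint}. Their union is {1, 2, 3, 4, 5, 6, 7, 8, 9, 10, 11, 12, 13}, which is all 13 items.
Each set has at most 4 items, and 3·4 = 12 < 13 — so at least 4 sets are needed, and 4 is optimal.

4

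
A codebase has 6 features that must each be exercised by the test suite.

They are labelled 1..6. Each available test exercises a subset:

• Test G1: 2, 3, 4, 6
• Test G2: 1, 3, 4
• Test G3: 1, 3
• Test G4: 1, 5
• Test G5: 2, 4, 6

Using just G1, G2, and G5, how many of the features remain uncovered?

Union of G1, G2, G5 = {1, 2, 3, 4, 6}.
Not covered: 5 — 1 feature.

1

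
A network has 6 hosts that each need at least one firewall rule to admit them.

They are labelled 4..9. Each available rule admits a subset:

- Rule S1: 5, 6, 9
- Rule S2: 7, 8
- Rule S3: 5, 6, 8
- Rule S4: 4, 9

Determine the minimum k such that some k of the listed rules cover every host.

3

S2 and S3 and S4 together: S2 ∪ S3 ∪ S4 = {4, 5, 6, 7, 8, 9} — every host is covered.
Only S4 contains 4, so S4 is forced; the remaining 4 hosts need at least 2 more rules (each remaining rule adds at most 3) — so at least 3 rules are needed, and 3 is optimal.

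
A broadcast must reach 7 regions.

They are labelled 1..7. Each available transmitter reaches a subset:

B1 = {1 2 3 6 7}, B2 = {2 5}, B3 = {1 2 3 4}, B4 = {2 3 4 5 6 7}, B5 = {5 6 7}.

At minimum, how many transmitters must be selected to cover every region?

B3 and B5 together: B3 ∪ B5 = {1, 2, 3, 4, 5, 6, 7} — every region is covered.
No single transmitter has all 7 regions (the largest, B4, has 6), so 2 is optimal.

2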